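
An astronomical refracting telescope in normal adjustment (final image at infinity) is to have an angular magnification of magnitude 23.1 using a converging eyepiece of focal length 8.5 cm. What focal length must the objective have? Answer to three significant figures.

|M| = f_obj/|f_eye|, so f_obj = |M| x |f_eye| = 23.1 x 8.5 = 196.350 cm.

196 cm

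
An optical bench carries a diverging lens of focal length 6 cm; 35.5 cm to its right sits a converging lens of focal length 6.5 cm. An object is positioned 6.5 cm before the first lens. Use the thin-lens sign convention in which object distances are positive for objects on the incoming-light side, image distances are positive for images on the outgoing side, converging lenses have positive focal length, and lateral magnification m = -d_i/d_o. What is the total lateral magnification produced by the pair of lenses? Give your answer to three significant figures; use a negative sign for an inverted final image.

-0.0971

Lens 1: 1/d_i1 = 1/f_1 - 1/d_o1 = 1/(-6) - 1/6.5 = -0.32051 cm^-1, so d_i1 = -3.120 cm.
m_1 = -(-3.120)/6.5 = 0.4800.
The intermediate image is virtual, 3.120 cm to the left of lens 1, so d_o2 = L - d_i1 = 35.5 - (-3.120) = 38.620 cm.
Lens 2: 1/d_i2 = 1/f_2 - 1/d_o2 = 1/6.5 - 1/(38.620) = 0.12795 cm^-1, so d_i2 = 7.815 cm.
m_2 = -(7.815)/(38.620) = -0.2024.
Total m = m_1 x m_2 = (0.4800)(-0.2024) = -0.0971.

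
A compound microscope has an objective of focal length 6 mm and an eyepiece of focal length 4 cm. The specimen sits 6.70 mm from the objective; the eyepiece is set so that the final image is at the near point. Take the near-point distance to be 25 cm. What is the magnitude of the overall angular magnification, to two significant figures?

62

Convert to cm: f_obj = 6 mm = 0.6 cm; d_o = 6.70 mm = 0.67 cm.
Objective: 1/d_i = 1/f_obj - 1/d_o = 1/0.6 - 1/0.67 = 0.17413 cm^-1, so d_i = 5.743 cm.
m_obj = -d_i/d_o = -5.743/0.67 = -8.571.
Eyepiece angular magnification (image at near point): M_eye = 1 + D/f_e = 1 + 25/4 = 7.250.
Overall M = m_obj x M_eye = (-8.571)(7.250) = -62.14.
|M| = 62.14.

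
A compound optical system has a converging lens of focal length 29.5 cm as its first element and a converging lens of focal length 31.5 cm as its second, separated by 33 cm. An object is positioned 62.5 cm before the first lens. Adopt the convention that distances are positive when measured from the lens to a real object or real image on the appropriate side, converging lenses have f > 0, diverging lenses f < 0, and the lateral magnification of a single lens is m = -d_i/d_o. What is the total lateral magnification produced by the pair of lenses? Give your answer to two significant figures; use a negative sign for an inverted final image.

-0.52

Applying the thin-lens equation to the first lens, 1/29.5 = 1/62.5 + 1/d_i1, which gives d_i1 = 55.871 cm.
Its lateral magnification is m_1 = -d_i1/d_o1 = -(55.871)/62.5 = -0.8939.
This image would form 55.871 cm past lens 1, i.e. 22.871 cm beyond lens 2, so it is a virtual object for lens 2: d_o2 = 33 - 55.871 = -22.871 cm.
Applying the thin-lens equation again with f_2 = 31.5 cm and d_o2 = -22.871 cm gives d_i2 = 13.250 cm.
m_2 = -(13.250)/(-22.871) = 0.5794.
The system's lateral magnification is m_1 m_2 = (-0.8939)(0.5794) = -0.5179.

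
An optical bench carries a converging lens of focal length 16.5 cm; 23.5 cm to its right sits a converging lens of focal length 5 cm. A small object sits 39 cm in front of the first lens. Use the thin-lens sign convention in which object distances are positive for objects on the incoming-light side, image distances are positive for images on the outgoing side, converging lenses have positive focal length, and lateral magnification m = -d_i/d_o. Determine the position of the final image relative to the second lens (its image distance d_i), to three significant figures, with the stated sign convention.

Applying the thin-lens equation to the first lens, 1/16.5 = 1/39 + 1/d_i1, which gives d_i1 = 28.600 cm.
Since 28.600 cm > 23.5 cm, the first image lies past the second lens and serves as a virtual object: d_o2 = L - d_i1 = -5.100 cm.
Applying the thin-lens equation again with f_2 = 5 cm and d_o2 = -5.100 cm gives d_i2 = 2.525 cm.

2.52 cm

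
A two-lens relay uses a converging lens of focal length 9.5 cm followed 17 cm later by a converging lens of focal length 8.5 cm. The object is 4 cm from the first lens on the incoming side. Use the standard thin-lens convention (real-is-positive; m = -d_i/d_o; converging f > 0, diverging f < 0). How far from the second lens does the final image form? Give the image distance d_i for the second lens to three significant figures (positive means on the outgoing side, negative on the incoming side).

Lens 1: 1/d_i1 = 1/f_1 - 1/d_o1 = 1/9.5 - 1/4 = -0.14474 cm^-1, so d_i1 = -6.909 cm.
With d_i1 < 0 the first image is virtual and lies on the object side; the object distance for lens 2 is d_o2 = 17 - (-6.909) = 23.909 cm.
Lens 2: 1/d_i2 = 1/f_2 - 1/d_o2 = 1/8.5 - 1/(23.909) = 0.07582 cm^-1, so d_i2 = 13.189 cm.

13.2 cm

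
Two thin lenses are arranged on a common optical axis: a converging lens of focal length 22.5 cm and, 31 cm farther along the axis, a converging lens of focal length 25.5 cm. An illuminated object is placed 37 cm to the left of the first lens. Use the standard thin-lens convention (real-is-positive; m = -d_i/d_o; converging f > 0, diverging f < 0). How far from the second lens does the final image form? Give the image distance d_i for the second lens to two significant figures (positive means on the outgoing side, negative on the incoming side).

Applying the thin-lens equation to the first lens, 1/22.5 = 1/37 + 1/d_i1, which gives d_i1 = 57.414 cm.
This image would form 57.414 cm past lens 1, i.e. 26.414 cm beyond lens 2, so it is a virtual object for lens 2: d_o2 = 31 - 57.414 = -26.414 cm.
Applying the thin-lens equation again with f_2 = 25.5 cm and d_o2 = -26.414 cm gives d_i2 = 12.974 cm.

13 cm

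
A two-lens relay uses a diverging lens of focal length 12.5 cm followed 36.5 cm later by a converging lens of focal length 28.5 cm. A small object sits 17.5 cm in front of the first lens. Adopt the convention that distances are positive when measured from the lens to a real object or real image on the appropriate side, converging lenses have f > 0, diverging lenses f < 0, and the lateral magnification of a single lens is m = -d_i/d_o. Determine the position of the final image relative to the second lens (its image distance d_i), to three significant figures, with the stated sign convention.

Applying the thin-lens equation to the first lens, 1/(-12.5) = 1/17.5 + 1/d_i1, which gives d_i1 = -7.292 cm.
With d_i1 < 0 the first image is virtual and lies on the object side; the object distance for lens 2 is d_o2 = 36.5 - (-7.292) = 43.792 cm.
Applying the thin-lens equation again with f_2 = 28.5 cm and d_o2 = 43.792 cm gives d_i2 = 81.617 cm.

81.6 cm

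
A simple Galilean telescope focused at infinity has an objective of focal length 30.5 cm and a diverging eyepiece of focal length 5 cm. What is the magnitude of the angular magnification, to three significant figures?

|M| = f_obj/|f_eye| = 30.5/5 = 6.100.

6.10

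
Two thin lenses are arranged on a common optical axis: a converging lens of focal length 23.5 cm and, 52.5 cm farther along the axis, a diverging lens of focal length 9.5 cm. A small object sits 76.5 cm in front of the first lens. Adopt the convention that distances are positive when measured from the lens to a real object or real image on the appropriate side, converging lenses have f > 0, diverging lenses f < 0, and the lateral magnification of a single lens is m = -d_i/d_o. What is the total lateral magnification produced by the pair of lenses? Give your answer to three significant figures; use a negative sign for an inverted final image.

Lens 1: 1/d_i1 = 1/f_1 - 1/d_o1 = 1/23.5 - 1/76.5 = 0.02948 cm^-1, so d_i1 = 33.920 cm.
m_1 = -(33.920)/76.5 = -0.4434.
Object distance for lens 2: d_o2 = 52.5 - 33.920 = 18.580 cm.
Lens 2: 1/d_i2 = 1/f_2 - 1/d_o2 = 1/(-9.5) - 1/(18.580) = -0.15908 cm^-1, so d_i2 = -6.286 cm.
m_2 = -(-6.286)/(18.580) = 0.3383.
The system's lateral magnification is m_1 m_2 = (-0.4434)(0.3383) = -0.1500.

-0.150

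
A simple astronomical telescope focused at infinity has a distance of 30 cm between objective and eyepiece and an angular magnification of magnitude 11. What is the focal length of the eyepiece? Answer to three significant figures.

In normal adjustment the tube length equals f_obj + f_eye and |M| = f_obj/f_eye.
So f_obj = 11 f_eye and 11 f_eye + f_eye = 30 cm, giving f_eye = 30/12 = 2.500 cm and f_obj = 27.500 cm.

2.50 cm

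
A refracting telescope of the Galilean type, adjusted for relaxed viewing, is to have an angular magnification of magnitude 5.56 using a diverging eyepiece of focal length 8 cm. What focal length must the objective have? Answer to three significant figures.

|M| = f_obj/|f_eye|, so f_obj = |M| x |f_eye| = 5.56 x 8 = 44.480 cm.

44.5 cm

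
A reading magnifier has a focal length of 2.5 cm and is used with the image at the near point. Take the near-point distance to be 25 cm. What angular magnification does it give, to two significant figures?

11

M = 1 + D/f = 1 + 25/2.5 = 11.000.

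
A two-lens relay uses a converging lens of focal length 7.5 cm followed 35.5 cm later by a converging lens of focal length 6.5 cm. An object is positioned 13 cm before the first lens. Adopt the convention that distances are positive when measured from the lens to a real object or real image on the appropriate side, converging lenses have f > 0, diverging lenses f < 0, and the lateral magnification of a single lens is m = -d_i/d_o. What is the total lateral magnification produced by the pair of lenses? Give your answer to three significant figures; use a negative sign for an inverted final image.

0.786

Applying the thin-lens equation to the first lens, 1/7.5 = 1/13 + 1/d_i1, which gives d_i1 = 17.727 cm.
Its lateral magnification is m_1 = -d_i1/d_o1 = -(17.727)/13 = -1.3636.
Object distance for lens 2: d_o2 = 35.5 - 17.727 = 17.773 cm.
Applying the thin-lens equation again with f_2 = 6.5 cm and d_o2 = 17.773 cm gives d_i2 = 10.248 cm.
m_2 = -(10.248)/(17.773) = -0.5766.
The system's lateral magnification is m_1 m_2 = (-1.3636)(-0.5766) = 0.7863.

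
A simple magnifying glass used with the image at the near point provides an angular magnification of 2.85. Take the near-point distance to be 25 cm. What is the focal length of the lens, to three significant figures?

For the image at the near point, M = 1 + D/f.
f = D/(M - 1) = 25/(2.85 - 1) = 13.514 cm.

13.5 cm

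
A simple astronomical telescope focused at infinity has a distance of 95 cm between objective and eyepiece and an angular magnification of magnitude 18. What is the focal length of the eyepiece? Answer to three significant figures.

In normal adjustment the tube length equals f_obj + f_eye and |M| = f_obj/f_eye.
So f_obj = 18 f_eye and 18 f_eye + f_eye = 95 cm, giving f_eye = 95/19 = 5.000 cm and f_obj = 90.000 cm.

5.00 cm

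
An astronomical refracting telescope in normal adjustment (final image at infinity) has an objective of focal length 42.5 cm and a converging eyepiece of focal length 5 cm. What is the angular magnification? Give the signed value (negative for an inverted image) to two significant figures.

-8.5

M = -f_obj/f_eye = -42.5/(5) = -8.500.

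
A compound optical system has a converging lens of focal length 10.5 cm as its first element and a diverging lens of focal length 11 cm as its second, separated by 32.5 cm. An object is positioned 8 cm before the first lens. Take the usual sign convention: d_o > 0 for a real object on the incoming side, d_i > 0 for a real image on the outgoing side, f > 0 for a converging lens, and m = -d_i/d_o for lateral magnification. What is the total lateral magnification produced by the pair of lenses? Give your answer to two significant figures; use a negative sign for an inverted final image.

0.60

Lens 1: 1/d_i1 = 1/f_1 - 1/d_o1 = 1/10.5 - 1/8 = -0.02976 cm^-1, so d_i1 = -33.600 cm.
m_1 = -(-33.600)/8 = 4.2000.
The intermediate image is virtual, 33.600 cm to the left of lens 1, so d_o2 = L - d_i1 = 32.5 - (-33.600) = 66.100 cm.
Lens 2: 1/d_i2 = 1/f_2 - 1/d_o2 = 1/(-11) - 1/(66.100) = -0.10604 cm^-1, so d_i2 = -9.431 cm.
m_2 = -(-9.431)/(66.100) = 0.1427.
Overall magnification: m = m_1 m_2 = 0.5992.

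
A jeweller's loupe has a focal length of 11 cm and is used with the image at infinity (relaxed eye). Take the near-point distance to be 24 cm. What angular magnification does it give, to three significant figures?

M = D/f = 24/11 = 2.182.

2.18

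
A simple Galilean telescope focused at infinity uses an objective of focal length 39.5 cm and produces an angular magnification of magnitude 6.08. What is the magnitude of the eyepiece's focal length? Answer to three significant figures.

|M| = f_obj/|f_eye|, so |f_eye| = f_obj/|M| = 39.5/6.08 = 6.497 cm.
(The eyepiece is diverging, so its signed focal length is -6.497 cm.)

6.50 cm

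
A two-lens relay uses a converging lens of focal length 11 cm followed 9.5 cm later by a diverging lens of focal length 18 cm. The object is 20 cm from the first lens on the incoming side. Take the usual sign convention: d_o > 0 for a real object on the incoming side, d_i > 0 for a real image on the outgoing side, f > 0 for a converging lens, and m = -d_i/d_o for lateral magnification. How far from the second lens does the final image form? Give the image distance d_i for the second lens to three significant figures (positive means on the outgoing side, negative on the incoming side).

Lens 1: 1/d_i1 = 1/f_1 - 1/d_o1 = 1/11 - 1/20 = 0.04091 cm^-1, so d_i1 = 24.444 cm.
This image would form 24.444 cm past lens 1, i.e. 14.944 cm beyond lens 2, so it is a virtual object for lens 2: d_o2 = 9.5 - 24.444 = -14.944 cm.
Lens 2: 1/d_i2 = 1/f_2 - 1/d_o2 = 1/(-18) - 1/(-14.944) = 0.01136 cm^-1, so d_i2 = 88.036 cm.

88.0 cm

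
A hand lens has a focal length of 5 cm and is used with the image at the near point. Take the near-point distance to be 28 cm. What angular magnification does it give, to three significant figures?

M = 1 + D/f = 1 + 28/5 = 6.600.

6.60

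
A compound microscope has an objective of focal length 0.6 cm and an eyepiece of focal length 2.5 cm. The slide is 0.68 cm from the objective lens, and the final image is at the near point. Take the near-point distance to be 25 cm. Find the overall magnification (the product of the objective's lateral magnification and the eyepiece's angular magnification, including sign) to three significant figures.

Objective: 1/d_i = 1/f_obj - 1/d_o = 1/0.6 - 1/0.68 = 0.19608 cm^-1, so d_i = 5.100 cm.
m_obj = -d_i/d_o = -5.100/0.68 = -7.500.
Eyepiece angular magnification (image at near point): M_eye = 1 + D/f_e = 1 + 25/2.5 = 11.000.
Overall M = m_obj x M_eye = (-7.500)(11.000) = -82.50.

-82.5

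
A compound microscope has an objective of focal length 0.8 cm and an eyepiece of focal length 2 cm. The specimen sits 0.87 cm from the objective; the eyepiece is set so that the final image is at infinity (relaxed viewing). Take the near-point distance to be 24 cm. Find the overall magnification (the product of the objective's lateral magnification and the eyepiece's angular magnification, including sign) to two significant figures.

Objective: 1/d_i = 1/f_obj - 1/d_o = 1/0.8 - 1/0.87 = 0.10057 cm^-1, so d_i = 9.943 cm.
m_obj = -d_i/d_o = -9.943/0.87 = -11.429.
Eyepiece angular magnification (image at infinity): M_eye = D/f_e = 24/2 = 12.000.
Overall M = m_obj x M_eye = (-11.429)(12.000) = -137.14.

-140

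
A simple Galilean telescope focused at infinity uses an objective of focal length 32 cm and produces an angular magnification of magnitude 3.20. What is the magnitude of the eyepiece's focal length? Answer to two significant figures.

|M| = f_obj/|f_eye|, so |f_eye| = f_obj/|M| = 32/3.2 = 10.000 cm.
(The eyepiece is diverging, so its signed focal length is -10.000 cm.)

10 cm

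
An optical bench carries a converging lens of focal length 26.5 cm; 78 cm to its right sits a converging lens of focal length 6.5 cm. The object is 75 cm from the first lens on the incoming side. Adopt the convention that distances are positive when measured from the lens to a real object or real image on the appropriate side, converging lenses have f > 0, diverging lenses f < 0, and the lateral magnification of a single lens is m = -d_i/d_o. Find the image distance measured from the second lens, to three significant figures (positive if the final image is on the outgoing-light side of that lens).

7.88 cm

Applying the thin-lens equation to the first lens, 1/26.5 = 1/75 + 1/d_i1, which gives d_i1 = 40.979 cm.
Object distance for lens 2: d_o2 = 78 - 40.979 = 37.021 cm.
Applying the thin-lens equation again with f_2 = 6.5 cm and d_o2 = 37.021 cm gives d_i2 = 7.884 cm.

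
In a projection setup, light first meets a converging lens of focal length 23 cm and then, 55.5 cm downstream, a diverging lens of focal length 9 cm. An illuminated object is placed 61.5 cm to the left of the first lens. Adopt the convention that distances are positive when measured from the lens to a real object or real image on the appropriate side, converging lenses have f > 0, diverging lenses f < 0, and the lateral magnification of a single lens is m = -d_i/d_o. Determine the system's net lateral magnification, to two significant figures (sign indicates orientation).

-0.19

Lens 1: 1/d_i1 = 1/f_1 - 1/d_o1 = 1/23 - 1/61.5 = 0.02722 cm^-1, so d_i1 = 36.740 cm.
m_1 = -(36.740)/61.5 = -0.5974.
The intermediate image is 36.740 cm to the right of lens 1, so d_o2 = L - d_i1 = 55.5 - 36.740 = 18.760 cm.
Lens 2: 1/d_i2 = 1/f_2 - 1/d_o2 = 1/(-9) - 1/(18.760) = -0.16442 cm^-1, so d_i2 = -6.082 cm.
m_2 = -(-6.082)/(18.760) = 0.3242.
Overall magnification: m = m_1 m_2 = -0.1937.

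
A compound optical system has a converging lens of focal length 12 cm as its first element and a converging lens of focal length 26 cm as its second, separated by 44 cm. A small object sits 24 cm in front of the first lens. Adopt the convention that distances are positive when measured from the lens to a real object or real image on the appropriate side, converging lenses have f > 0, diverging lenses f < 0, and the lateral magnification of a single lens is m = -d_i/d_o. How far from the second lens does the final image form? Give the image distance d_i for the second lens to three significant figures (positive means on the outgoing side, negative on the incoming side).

Applying the thin-lens equation to the first lens, 1/12 = 1/24 + 1/d_i1, which gives d_i1 = 24.000 cm.
The intermediate image is 24.000 cm to the right of lens 1, so d_o2 = L - d_i1 = 44 - 24.000 = 20.000 cm.
Applying the thin-lens equation again with f_2 = 26 cm and d_o2 = 20.000 cm gives d_i2 = -86.667 cm.

-86.7 cm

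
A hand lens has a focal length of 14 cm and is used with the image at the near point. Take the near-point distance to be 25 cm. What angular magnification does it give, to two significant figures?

M = 1 + D/f = 1 + 25/14 = 2.786.

2.8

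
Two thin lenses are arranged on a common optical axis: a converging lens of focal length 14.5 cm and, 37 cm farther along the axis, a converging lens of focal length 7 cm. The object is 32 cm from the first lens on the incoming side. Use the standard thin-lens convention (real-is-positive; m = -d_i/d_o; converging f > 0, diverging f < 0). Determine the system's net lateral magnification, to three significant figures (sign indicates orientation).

1.66

Applying the thin-lens equation to the first lens, 1/14.5 = 1/32 + 1/d_i1, which gives d_i1 = 26.514 cm.
Its lateral magnification is m_1 = -d_i1/d_o1 = -(26.514)/32 = -0.8286.
The intermediate image is 26.514 cm to the right of lens 1, so d_o2 = L - d_i1 = 37 - 26.514 = 10.486 cm.
Applying the thin-lens equation again with f_2 = 7 cm and d_o2 = 10.486 cm gives d_i2 = 21.057 cm.
m_2 = -(21.057)/(10.486) = -2.0082.
Overall magnification: m = m_1 m_2 = 1.6639.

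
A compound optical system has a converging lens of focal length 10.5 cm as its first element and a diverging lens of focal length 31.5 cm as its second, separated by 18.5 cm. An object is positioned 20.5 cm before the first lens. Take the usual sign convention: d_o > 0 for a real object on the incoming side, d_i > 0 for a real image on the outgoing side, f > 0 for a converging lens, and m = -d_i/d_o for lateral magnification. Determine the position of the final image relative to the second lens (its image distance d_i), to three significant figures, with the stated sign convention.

First lens: d_i1 = 1/(1/10.5 - 1/20.5) = 21.525 cm.
Since 21.525 cm > 18.5 cm, the first image lies past the second lens and serves as a virtual object: d_o2 = L - d_i1 = -3.025 cm.
Second lens: d_i2 = 1/(1/(-31.5) - 1/(-3.025)) = 3.346 cm.

3.35 cm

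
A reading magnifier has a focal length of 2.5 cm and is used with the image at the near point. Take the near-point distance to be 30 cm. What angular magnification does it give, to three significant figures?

13.0

M = 1 + D/f = 1 + 30/2.5 = 13.000.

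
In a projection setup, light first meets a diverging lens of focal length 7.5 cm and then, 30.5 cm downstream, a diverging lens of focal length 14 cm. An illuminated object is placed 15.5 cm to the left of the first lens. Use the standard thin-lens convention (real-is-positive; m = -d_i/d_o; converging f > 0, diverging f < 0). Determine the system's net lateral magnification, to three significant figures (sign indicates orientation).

Lens 1: 1/d_i1 = 1/f_1 - 1/d_o1 = 1/(-7.5) - 1/15.5 = -0.19785 cm^-1, so d_i1 = -5.054 cm.
m_1 = -(-5.054)/15.5 = 0.3261.
With d_i1 < 0 the first image is virtual and lies on the object side; the object distance for lens 2 is d_o2 = 30.5 - (-5.054) = 35.554 cm.
Lens 2: 1/d_i2 = 1/f_2 - 1/d_o2 = 1/(-14) - 1/(35.554) = -0.09955 cm^-1, so d_i2 = -10.045 cm.
m_2 = -(-10.045)/(35.554) = 0.2825.
Total m = m_1 x m_2 = (0.3261)(0.2825) = 0.0921.

0.0921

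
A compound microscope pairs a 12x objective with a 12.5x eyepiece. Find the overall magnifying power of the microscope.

The overall magnification of a compound microscope is the product of the objective and eyepiece magnifications:
M = M_obj x M_eye = 12 x 12.5 = 150.

150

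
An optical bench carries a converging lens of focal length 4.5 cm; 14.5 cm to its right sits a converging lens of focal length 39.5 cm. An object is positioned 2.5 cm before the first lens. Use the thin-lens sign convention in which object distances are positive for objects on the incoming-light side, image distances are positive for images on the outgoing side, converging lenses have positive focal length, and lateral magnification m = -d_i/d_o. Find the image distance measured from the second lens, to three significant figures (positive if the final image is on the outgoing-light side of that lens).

-41.0 cm

First lens: d_i1 = 1/(1/4.5 - 1/2.5) = -5.625 cm.
The intermediate image is virtual, 5.625 cm to the left of lens 1, so d_o2 = L - d_i1 = 14.5 - (-5.625) = 20.125 cm.
Second lens: d_i2 = 1/(1/39.5 - 1/(20.125)) = -41.029 cm.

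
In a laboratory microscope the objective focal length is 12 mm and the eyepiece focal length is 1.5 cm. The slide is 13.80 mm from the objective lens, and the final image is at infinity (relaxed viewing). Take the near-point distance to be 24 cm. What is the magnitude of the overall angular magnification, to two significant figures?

110

Convert to cm: f_obj = 12 mm = 1.2 cm; d_o = 13.80 mm = 1.38 cm.
Objective: 1/d_i = 1/f_obj - 1/d_o = 1/1.2 - 1/1.38 = 0.10870 cm^-1, so d_i = 9.200 cm.
m_obj = -d_i/d_o = -9.200/1.38 = -6.667.
Eyepiece angular magnification (image at infinity): M_eye = D/f_e = 24/1.5 = 16.000.
Overall M = m_obj x M_eye = (-6.667)(16.000) = -106.67.
|M| = 106.67.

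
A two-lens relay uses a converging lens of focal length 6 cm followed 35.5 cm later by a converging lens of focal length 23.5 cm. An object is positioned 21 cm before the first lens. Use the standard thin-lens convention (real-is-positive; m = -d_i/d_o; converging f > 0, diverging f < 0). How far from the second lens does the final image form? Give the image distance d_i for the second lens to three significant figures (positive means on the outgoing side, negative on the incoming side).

First lens: d_i1 = 1/(1/6 - 1/21) = 8.400 cm.
The intermediate image is 8.400 cm to the right of lens 1, so d_o2 = L - d_i1 = 35.5 - 8.400 = 27.100 cm.
Second lens: d_i2 = 1/(1/23.5 - 1/(27.100)) = 176.903 cm.

177 cm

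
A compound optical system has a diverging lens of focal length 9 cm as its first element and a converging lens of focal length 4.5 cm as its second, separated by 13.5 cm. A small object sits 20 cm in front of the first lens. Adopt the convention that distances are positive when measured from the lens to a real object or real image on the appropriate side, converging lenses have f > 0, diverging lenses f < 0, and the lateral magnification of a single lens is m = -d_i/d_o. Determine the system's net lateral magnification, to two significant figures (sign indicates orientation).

First lens: d_i1 = 1/(1/(-9) - 1/20) = -6.207 cm.
m_1 = -(-6.207)/20 = 0.3103.
With d_i1 < 0 the first image is virtual and lies on the object side; the object distance for lens 2 is d_o2 = 13.5 - (-6.207) = 19.707 cm.
Second lens: d_i2 = 1/(1/4.5 - 1/(19.707)) = 5.832 cm.
m_2 = -(5.832)/(19.707) = -0.2959.
The system's lateral magnification is m_1 m_2 = (0.3103)(-0.2959) = -0.0918.

-0.092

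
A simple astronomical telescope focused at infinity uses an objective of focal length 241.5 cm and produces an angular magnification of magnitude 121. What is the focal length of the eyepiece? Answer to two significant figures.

2.0 cm

|M| = f_obj/f_eye, so f_eye = f_obj/|M| = 241.5/121.0 = 1.996 cm.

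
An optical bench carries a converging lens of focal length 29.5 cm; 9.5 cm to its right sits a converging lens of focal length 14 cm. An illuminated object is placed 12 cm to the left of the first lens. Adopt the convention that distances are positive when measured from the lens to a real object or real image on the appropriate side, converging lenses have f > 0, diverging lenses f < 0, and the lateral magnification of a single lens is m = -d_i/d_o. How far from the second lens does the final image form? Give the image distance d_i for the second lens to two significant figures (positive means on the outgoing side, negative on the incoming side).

First lens: d_i1 = 1/(1/29.5 - 1/12) = -20.229 cm.
With d_i1 < 0 the first image is virtual and lies on the object side; the object distance for lens 2 is d_o2 = 9.5 - (-20.229) = 29.729 cm.
Second lens: d_i2 = 1/(1/14 - 1/(29.729)) = 26.461 cm.

26 cm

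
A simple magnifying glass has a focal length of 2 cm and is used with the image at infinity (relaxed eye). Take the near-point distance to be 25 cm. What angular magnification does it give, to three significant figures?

M = D/f = 25/2 = 12.500.

12.5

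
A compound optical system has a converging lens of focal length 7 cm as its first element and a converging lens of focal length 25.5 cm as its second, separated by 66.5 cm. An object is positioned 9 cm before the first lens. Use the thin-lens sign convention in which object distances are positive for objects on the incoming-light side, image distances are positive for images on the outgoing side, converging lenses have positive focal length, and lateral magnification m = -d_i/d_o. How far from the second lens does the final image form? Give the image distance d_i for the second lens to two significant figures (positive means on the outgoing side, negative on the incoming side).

Lens 1: 1/d_i1 = 1/f_1 - 1/d_o1 = 1/7 - 1/9 = 0.03175 cm^-1, so d_i1 = 31.500 cm.
That image sits 35.000 cm in front of the second lens, so d_o2 = 35.000 cm.
Lens 2: 1/d_i2 = 1/f_2 - 1/d_o2 = 1/25.5 - 1/(35.000) = 0.01064 cm^-1, so d_i2 = 93.947 cm.

94 cm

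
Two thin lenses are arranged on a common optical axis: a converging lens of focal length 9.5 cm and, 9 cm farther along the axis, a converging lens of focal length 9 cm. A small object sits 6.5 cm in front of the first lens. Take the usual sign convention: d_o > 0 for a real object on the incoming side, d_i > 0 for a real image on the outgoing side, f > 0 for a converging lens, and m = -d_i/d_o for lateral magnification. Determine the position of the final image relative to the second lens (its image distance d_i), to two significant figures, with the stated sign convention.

13 cm

Applying the thin-lens equation to the first lens, 1/9.5 = 1/6.5 + 1/d_i1, which gives d_i1 = -20.583 cm.
The intermediate image is virtual, 20.583 cm to the left of lens 1, so d_o2 = L - d_i1 = 9 - (-20.583) = 29.583 cm.
Applying the thin-lens equation again with f_2 = 9 cm and d_o2 = 29.583 cm gives d_i2 = 12.935 cm.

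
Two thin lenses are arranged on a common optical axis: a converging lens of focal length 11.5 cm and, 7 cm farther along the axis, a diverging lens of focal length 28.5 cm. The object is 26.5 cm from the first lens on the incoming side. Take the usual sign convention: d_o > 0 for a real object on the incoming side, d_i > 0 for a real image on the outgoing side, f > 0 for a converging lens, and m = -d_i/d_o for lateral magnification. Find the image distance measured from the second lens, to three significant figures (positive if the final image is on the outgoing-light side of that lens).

Applying the thin-lens equation to the first lens, 1/11.5 = 1/26.5 + 1/d_i1, which gives d_i1 = 20.317 cm.
This image would form 20.317 cm past lens 1, i.e. 13.317 cm beyond lens 2, so it is a virtual object for lens 2: d_o2 = 7 - 20.317 = -13.317 cm.
Applying the thin-lens equation again with f_2 = -28.5 cm and d_o2 = -13.317 cm gives d_i2 = 24.996 cm.

25.0 cm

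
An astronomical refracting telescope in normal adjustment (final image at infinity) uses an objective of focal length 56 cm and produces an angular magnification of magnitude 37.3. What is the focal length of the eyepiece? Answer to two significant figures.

|M| = f_obj/f_eye, so f_eye = f_obj/|M| = 56/37.3 = 1.501 cm.

1.5 cm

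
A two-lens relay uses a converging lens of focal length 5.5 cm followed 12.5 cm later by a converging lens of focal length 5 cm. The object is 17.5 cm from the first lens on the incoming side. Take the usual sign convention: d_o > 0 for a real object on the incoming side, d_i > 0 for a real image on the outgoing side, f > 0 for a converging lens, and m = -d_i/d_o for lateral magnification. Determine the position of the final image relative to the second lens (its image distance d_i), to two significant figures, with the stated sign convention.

Lens 1: 1/d_i1 = 1/f_1 - 1/d_o1 = 1/5.5 - 1/17.5 = 0.12468 cm^-1, so d_i1 = 8.021 cm.
Object distance for lens 2: d_o2 = 12.5 - 8.021 = 4.479 cm.
Lens 2: 1/d_i2 = 1/f_2 - 1/d_o2 = 1/5 - 1/(4.479) = -0.02326 cm^-1, so d_i2 = -43.000 cm.

-43 cm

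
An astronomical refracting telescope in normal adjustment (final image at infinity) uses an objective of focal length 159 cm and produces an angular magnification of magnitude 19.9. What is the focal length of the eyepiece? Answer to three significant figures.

|M| = f_obj/f_eye, so f_eye = f_obj/|M| = 159/19.9 = 7.990 cm.

7.99 cm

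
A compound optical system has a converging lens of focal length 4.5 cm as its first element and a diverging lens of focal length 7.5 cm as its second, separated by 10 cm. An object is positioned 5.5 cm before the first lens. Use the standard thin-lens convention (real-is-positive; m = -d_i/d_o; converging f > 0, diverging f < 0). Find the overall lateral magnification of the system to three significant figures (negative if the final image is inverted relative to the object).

4.66

Applying the thin-lens equation to the first lens, 1/4.5 = 1/5.5 + 1/d_i1, which gives d_i1 = 24.750 cm.
Its lateral magnification is m_1 = -d_i1/d_o1 = -(24.750)/5.5 = -4.5000.
Since 24.750 cm > 10 cm, the first image lies past the second lens and serves as a virtual object: d_o2 = L - d_i1 = -14.750 cm.
Applying the thin-lens equation again with f_2 = -7.5 cm and d_o2 = -14.750 cm gives d_i2 = -15.259 cm.
m_2 = -(-15.259)/(-14.750) = -1.0345.
Total m = m_1 x m_2 = (-4.5000)(-1.0345) = 4.6552.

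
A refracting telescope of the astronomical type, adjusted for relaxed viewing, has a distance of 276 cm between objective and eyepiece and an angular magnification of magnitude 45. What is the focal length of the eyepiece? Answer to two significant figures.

In normal adjustment the tube length equals f_obj + f_eye and |M| = f_obj/f_eye.
So f_obj = 45 f_eye and 45 f_eye + f_eye = 276 cm, giving f_eye = 276/46 = 6.000 cm and f_obj = 270.000 cm.

6.0 cm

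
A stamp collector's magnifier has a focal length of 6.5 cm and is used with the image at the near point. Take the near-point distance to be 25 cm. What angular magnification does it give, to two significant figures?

M = 1 + D/f = 1 + 25/6.5 = 4.846.

4.8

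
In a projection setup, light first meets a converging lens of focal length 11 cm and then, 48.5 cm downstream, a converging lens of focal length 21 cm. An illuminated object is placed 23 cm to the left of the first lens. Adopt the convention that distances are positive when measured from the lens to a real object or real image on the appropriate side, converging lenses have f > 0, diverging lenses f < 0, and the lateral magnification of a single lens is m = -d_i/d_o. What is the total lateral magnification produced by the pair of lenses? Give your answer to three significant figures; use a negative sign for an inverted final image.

3.00

First lens: d_i1 = 1/(1/11 - 1/23) = 21.083 cm.
m_1 = -(21.083)/23 = -0.9167.
Object distance for lens 2: d_o2 = 48.5 - 21.083 = 27.417 cm.
Second lens: d_i2 = 1/(1/21 - 1/(27.417)) = 89.727 cm.
m_2 = -(89.727)/(27.417) = -3.2727.
Total m = m_1 x m_2 = (-0.9167)(-3.2727) = 3.0000.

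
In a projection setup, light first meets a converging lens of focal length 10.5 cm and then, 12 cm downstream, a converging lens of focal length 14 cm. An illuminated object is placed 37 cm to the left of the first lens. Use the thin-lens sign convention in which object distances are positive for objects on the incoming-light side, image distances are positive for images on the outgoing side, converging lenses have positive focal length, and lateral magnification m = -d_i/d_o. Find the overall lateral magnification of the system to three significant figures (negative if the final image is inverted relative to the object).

First lens: d_i1 = 1/(1/10.5 - 1/37) = 14.660 cm.
m_1 = -(14.660)/37 = -0.3962.
This image would form 14.660 cm past lens 1, i.e. 2.660 cm beyond lens 2, so it is a virtual object for lens 2: d_o2 = 12 - 14.660 = -2.660 cm.
Second lens: d_i2 = 1/(1/14 - 1/(-2.660)) = 2.236 cm.
m_2 = -(2.236)/(-2.660) = 0.8403.
Total m = m_1 x m_2 = (-0.3962)(0.8403) = -0.3330.

-0.333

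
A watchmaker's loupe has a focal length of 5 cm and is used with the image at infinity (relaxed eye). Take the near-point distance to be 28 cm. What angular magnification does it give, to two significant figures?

M = D/f = 28/5 = 5.600.

5.6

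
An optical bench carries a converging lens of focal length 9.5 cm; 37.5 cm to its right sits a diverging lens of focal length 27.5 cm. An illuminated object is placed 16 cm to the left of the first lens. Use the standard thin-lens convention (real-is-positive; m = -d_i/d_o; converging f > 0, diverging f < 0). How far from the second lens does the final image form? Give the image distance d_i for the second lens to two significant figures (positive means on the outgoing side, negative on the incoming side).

Applying the thin-lens equation to the first lens, 1/9.5 = 1/16 + 1/d_i1, which gives d_i1 = 23.385 cm.
The intermediate image is 23.385 cm to the right of lens 1, so d_o2 = L - d_i1 = 37.5 - 23.385 = 14.115 cm.
Applying the thin-lens equation again with f_2 = -27.5 cm and d_o2 = 14.115 cm gives d_i2 = -9.328 cm.

-9.3 cm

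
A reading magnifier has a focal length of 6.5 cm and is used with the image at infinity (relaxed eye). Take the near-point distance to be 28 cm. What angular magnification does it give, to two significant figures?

M = D/f = 28/6.5 = 4.308.

4.3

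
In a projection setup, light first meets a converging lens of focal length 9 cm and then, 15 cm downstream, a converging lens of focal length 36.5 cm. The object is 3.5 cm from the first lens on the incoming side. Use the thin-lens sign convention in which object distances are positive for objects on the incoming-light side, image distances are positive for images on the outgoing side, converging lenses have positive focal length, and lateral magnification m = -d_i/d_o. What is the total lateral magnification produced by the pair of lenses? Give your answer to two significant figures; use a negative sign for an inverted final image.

3.8

First lens: d_i1 = 1/(1/9 - 1/3.5) = -5.727 cm.
m_1 = -(-5.727)/3.5 = 1.6364.
With d_i1 < 0 the first image is virtual and lies on the object side; the object distance for lens 2 is d_o2 = 15 - (-5.727) = 20.727 cm.
Second lens: d_i2 = 1/(1/36.5 - 1/(20.727)) = -47.965 cm.
m_2 = -(-47.965)/(20.727) = 2.3141.
Overall magnification: m = m_1 m_2 = 3.7867.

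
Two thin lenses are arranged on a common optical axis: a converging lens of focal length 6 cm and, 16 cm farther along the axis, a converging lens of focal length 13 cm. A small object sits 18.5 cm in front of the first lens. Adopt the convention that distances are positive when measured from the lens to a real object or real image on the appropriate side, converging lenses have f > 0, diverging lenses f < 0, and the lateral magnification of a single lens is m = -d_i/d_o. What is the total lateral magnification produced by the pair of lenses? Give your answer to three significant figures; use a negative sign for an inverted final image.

-1.06

Applying the thin-lens equation to the first lens, 1/6 = 1/18.5 + 1/d_i1, which gives d_i1 = 8.880 cm.
Its lateral magnification is m_1 = -d_i1/d_o1 = -(8.880)/18.5 = -0.4800.
Object distance for lens 2: d_o2 = 16 - 8.880 = 7.120 cm.
Applying the thin-lens equation again with f_2 = 13 cm and d_o2 = 7.120 cm gives d_i2 = -15.741 cm.
m_2 = -(-15.741)/(7.120) = 2.2109.
The system's lateral magnification is m_1 m_2 = (-0.4800)(2.2109) = -1.0612.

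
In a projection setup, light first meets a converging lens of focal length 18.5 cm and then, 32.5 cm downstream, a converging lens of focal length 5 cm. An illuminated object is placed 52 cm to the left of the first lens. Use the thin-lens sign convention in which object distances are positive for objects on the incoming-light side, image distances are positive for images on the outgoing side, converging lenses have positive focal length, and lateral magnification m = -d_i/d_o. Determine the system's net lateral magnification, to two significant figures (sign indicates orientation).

First lens: d_i1 = 1/(1/18.5 - 1/52) = 28.716 cm.
m_1 = -(28.716)/52 = -0.5522.
The intermediate image is 28.716 cm to the right of lens 1, so d_o2 = L - d_i1 = 32.5 - 28.716 = 3.784 cm.
Second lens: d_i2 = 1/(1/5 - 1/(3.784)) = -15.552 cm.
m_2 = -(-15.552)/(3.784) = 4.1104.
The system's lateral magnification is m_1 m_2 = (-0.5522)(4.1104) = -2.2699.

-2.3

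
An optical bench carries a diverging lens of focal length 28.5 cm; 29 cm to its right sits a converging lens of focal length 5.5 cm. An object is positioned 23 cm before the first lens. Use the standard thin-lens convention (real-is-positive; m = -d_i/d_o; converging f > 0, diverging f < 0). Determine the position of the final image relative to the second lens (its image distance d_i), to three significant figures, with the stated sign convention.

Applying the thin-lens equation to the first lens, 1/(-28.5) = 1/23 + 1/d_i1, which gives d_i1 = -12.728 cm.
The intermediate image is virtual, 12.728 cm to the left of lens 1, so d_o2 = L - d_i1 = 29 - (-12.728) = 41.728 cm.
Applying the thin-lens equation again with f_2 = 5.5 cm and d_o2 = 41.728 cm gives d_i2 = 6.335 cm.

6.33 cm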